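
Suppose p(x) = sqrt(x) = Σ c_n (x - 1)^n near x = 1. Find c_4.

p(1) = 1
p′(1) = 1/2
p′′(1) = -1/4
p′′′(1) = 3/8
p^(4)(1) = -15/16
The Taylor polynomial is Σ p^(k)(1)/k! · (x - 1)^k.

-5/128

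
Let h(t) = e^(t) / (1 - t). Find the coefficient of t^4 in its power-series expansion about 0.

Expand 1/(denominator) as a geometric series and multiply by the numerator's series.
[t^0] = 1;  [t^1] = 2;  [t^2] = 5/2;  [t^3] = 8/3;  [t^4] = 65/24.
So c_4 = h^(4)(0)/4! = 65/24.

65/24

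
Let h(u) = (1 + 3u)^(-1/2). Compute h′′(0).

27/4

The coefficient of u^2 in the expansion is 27/8, so h′′(0) = 2! * (27/8) = 27/4.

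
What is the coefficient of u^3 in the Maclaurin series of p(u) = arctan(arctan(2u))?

Compose series: expand the inner function first, then feed it into the outer expansion.
p(0) = 0
p′(0) = 2
p′′(0) = 0
p′′′(0) = -32

-16/3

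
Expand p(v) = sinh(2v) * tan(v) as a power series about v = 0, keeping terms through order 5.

2*v^4 + 2*v^2

Take the Cauchy product of the two expansions.
p(0) = 0
p′(0) = 0
p′′(0) = 4
p′′′(0) = 0
p^(4)(0) = 48
p^(5)(0) = 0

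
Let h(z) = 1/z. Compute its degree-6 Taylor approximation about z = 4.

Apply the Taylor formula c_k = f^(k)(a)/k!.
h(4) = 1/4
h′(4) = -1/16
h′′(4) = 1/32
h′′′(4) = -3/128
h^(4)(4) = 3/128
h^(5)(4) = -15/512
h^(6)(4) = 45/1024
Then c_k = h^(k)(4)/k! gives each Taylor coefficient.

(z - 4)^6/16384 - (z - 4)^5/4096 + (z - 4)^4/1024 - (z - 4)^3/256 + (z - 4)^2/64 - (z - 4)/16 + 1/4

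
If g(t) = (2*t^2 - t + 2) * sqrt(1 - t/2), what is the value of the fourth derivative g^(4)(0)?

Shift and add copies of the series according to the polynomial's terms.
From the series, [t^4] g = -61/1024; multiply by 4! = 24 to get -183/128.

-183/128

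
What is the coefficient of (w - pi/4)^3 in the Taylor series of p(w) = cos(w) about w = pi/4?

sqrt(2)/12

p(pi/4) = sqrt(2)/2
p′(pi/4) = -sqrt(2)/2
p′′(pi/4) = -sqrt(2)/2
p′′′(pi/4) = sqrt(2)/2
Dividing each by k! gives the coefficients c_0, ..., c_3.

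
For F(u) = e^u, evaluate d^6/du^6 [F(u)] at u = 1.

The coefficient of (u - 1)^6 in the expansion is e/720, so F^(6)(1) = 6! * (e/720) = e.

e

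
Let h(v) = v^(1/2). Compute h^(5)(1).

The coefficient of (v - 1)^5 in the expansion is 7/256, so h^(5)(1) = 5! * (7/256) = 105/32.

105/32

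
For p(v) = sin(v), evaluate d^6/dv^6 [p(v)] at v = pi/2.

-1

The coefficient of (v - pi/2)^6 in the expansion is -1/720, so p^(6)(pi/2) = 6! * (-1/720) = -1.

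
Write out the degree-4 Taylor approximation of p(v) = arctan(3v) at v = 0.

-9*v^3 + 3*v

Differentiate repeatedly and evaluate at the center.
p(0) = 0
p′(0) = 3
p′′(0) = 0
p′′′(0) = -54
p^(4)(0) = 0
Dividing each by k! gives the coefficients c_0, ..., c_4.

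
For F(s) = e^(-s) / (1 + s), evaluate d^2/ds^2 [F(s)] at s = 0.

5

Take the Cauchy product of the two expansions.
The coefficient of s^2 in the expansion is 5/2, so F′′(0) = 2! * (5/2) = 5.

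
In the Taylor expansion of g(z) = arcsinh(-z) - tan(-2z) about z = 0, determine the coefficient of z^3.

Combine the two series term by term.
[z^0] = 0;  [z^1] = 1;  [z^2] = 0;  [z^3] = 17/6.

17/6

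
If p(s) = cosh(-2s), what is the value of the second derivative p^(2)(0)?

The coefficient of s^2 in the expansion is 2, so p′′(0) = 2! * (2) = 4.

4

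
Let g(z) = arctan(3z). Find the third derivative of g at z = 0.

-54

The coefficient of z^3 in the expansion is -9, so g′′′(0) = 3! * (-9) = -54.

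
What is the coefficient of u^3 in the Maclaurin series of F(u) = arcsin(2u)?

[u^0] = 0;  [u^1] = 2;  [u^2] = 0;  [u^3] = 4/3.
So c_3 = F′′′(0)/3! = 4/3.

4/3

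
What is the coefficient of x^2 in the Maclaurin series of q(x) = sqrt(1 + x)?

[x^0] = 1;  [x^1] = 1/2;  [x^2] = -1/8.

-1/8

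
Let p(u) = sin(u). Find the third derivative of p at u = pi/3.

From the series, [(u - pi/3)^3] p = -1/12; multiply by 3! = 6 to get -1/2.

-1/2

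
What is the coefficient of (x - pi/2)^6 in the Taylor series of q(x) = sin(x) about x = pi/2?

q(pi/2) = 1
q′(pi/2) = 0
q′′(pi/2) = -1
q′′′(pi/2) = 0
q^(4)(pi/2) = 1
q^(5)(pi/2) = 0
q^(6)(pi/2) = -1
So c_6 = q^(6)(pi/2)/6! = -1/720.

-1/720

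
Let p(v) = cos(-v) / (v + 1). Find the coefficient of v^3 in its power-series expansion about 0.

-1/2

Multiply the numerator's expansion by the denominator's geometric series.
p(0) = 1
p′(0) = -1
p′′(0) = 1
p′′′(0) = -3
So c_3 = p′′′(0)/3! = -1/2.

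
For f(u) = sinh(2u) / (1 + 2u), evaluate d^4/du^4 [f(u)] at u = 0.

-448

Multiply the two series term by term and collect like powers.
From the series, [u^4] f = -56/3; multiply by 4! = 24 to get -448.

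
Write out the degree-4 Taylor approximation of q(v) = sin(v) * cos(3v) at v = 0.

Expand each factor separately, then convolve coefficients.

-14*v^3/3 + v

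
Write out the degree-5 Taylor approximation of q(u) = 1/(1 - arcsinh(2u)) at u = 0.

92*u^5/5 + 32*u^4/3 + 20*u^3/3 + 4*u^2 + 2*u + 1

Let u equal the inner series; expand the outer function in u and truncate.
q(0) = 1
q′(0) = 2
q′′(0) = 8
q′′′(0) = 40
q^(4)(0) = 256
q^(5)(0) = 2208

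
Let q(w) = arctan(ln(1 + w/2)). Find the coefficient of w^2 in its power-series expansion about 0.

-1/8

Let u equal the inner series; expand the outer function in u and truncate.
q(0) = 0
q′(0) = 1/2
q′′(0) = -1/4
So c_2 = q′′(0)/2! = -1/8.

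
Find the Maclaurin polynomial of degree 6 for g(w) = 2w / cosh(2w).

Divide the numerator series by the denominator series (power-series long division).
g(0) = 0
g′(0) = 2
g′′(0) = 0
g′′′(0) = -24
g^(4)(0) = 0
g^(5)(0) = 800
g^(6)(0) = 0
Then c_k = g^(k)(0)/k! gives each Taylor coefficient.

20*w^5/3 - 4*w^3 + 2*w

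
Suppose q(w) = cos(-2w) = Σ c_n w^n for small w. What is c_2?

-2

c_2 = q′′(0)/2! = -2.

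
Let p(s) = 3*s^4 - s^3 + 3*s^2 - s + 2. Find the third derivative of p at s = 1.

From the series, [(s - 1)^3] p = 11; multiply by 3! = 6 to get 66.

66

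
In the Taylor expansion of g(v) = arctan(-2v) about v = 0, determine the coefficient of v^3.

8/3

g(0) = 0
g′(0) = -2
g′′(0) = 0
g′′′(0) = 16
The Taylor polynomial is Σ g^(k)(0)/k! · v^k.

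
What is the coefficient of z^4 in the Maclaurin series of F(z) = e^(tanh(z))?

Plug the Maclaurin series of the inner function into that of the outer and collect terms.
[z^0] = 1;  [z^1] = 1;  [z^2] = 1/2;  [z^3] = -1/6;  [z^4] = -7/24.
So c_4 = F^(4)(0)/4! = -7/24.

-7/24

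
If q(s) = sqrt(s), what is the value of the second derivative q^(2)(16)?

Apply the Taylor formula c_k = f^(k)(a)/k!.
The coefficient of (s - 16)^2 in the expansion is -1/512, so q′′(16) = 2! * (-1/512) = -1/256.

-1/256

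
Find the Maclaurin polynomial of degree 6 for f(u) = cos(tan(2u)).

Let u equal the inner series; expand the outer function in u and truncate.
f(0) = 1
f′(0) = 0
f′′(0) = -4
f′′′(0) = 0
f^(4)(0) = -112
f^(5)(0) = 0
f^(6)(0) = -6208

-388*u^6/45 - 14*u^4/3 - 2*u^2 + 1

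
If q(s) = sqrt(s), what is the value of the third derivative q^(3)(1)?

The coefficient of (s - 1)^3 in the expansion is 1/16, so q′′′(1) = 3! * (1/16) = 3/8.

3/8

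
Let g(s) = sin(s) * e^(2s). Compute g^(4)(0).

Expand each factor separately, then convolve coefficients.
The coefficient of s^4 in the expansion is 1, so g^(4)(0) = 4! * (1) = 24.

24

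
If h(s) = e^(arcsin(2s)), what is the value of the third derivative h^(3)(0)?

Substitute the inner expansion into the outer series and collect powers.
From the series, [s^3] h = 8/3; multiply by 3! = 6 to get 16.

16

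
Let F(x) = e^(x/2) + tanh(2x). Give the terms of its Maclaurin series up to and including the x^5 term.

3277*x^5/768 + x^4/384 - 127*x^3/48 + x^2/8 + 5*x/2 + 1

Combine the two series term by term.
F(0) = 1
F′(0) = 5/2
F′′(0) = 1/4
F′′′(0) = -127/8
F^(4)(0) = 1/16
F^(5)(0) = 16385/32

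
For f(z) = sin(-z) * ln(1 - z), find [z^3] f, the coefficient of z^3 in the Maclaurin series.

1/2

Write out both Maclaurin series and multiply, keeping only the needed powers.
f(0) = 0
f′(0) = 0
f′′(0) = 2
f′′′(0) = 3
So c_3 = f′′′(0)/3! = 1/2.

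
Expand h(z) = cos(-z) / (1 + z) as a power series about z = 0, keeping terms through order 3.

-z^3/2 + z^2/2 - z + 1

Write out both Maclaurin series and multiply, keeping only the needed powers.
h(0) = 1
h′(0) = -1
h′′(0) = 1
h′′′(0) = -3
The Taylor polynomial is Σ h^(k)(0)/k! · z^k.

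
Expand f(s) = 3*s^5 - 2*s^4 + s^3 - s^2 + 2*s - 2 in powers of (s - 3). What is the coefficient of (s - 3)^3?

247

f(3) = 589
f′(3) = 1022
f′′(3) = 1420
f′′′(3) = 1482
So c_3 = f′′′(3)/3! = 247.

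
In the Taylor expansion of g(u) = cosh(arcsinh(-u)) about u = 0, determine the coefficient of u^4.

-1/8

Compose series: expand the inner function first, then feed it into the outer expansion.
g(0) = 1
g′(0) = 0
g′′(0) = 1
g′′′(0) = 0
g^(4)(0) = -3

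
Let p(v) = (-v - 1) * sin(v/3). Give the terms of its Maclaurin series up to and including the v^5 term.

Shift and add copies of the series according to the polynomial's terms.

-v^5/29160 + v^4/162 + v^3/162 - v^2/3 - v/3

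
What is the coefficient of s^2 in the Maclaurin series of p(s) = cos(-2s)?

-2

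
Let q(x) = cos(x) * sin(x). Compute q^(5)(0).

Write out both Maclaurin series and multiply, keeping only the needed powers.
The coefficient of x^5 in the expansion is 2/15, so q^(5)(0) = 5! * (2/15) = 16.

16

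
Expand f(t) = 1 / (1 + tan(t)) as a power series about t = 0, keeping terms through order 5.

-32*t^5/15 + 5*t^4/3 - 4*t^3/3 + t^2 - t + 1

Write 1/(1+u) = 1 - u + u^2 - u^3 + ... and substitute the series for u.
f(0) = 1
f′(0) = -1
f′′(0) = 2
f′′′(0) = -8
f^(4)(0) = 40
f^(5)(0) = -256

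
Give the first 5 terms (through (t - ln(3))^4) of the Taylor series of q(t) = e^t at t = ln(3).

(t - ln(3))^4/8 + (t - ln(3))^3/2 + 3*(t - ln(3))^2/2 + 3*(t - ln(3)) + 3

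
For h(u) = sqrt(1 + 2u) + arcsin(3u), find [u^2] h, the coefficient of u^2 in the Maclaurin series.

-1/2

Expand each term separately and add.
h(0) = 1
h′(0) = 4
h′′(0) = -1
So c_2 = h′′(0)/2! = -1/2.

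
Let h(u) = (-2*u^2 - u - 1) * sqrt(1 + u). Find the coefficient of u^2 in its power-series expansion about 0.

Shift and add copies of the series according to the polynomial's terms.
h(0) = -1
h′(0) = -3/2
h′′(0) = -19/4
So c_2 = h′′(0)/2! = -19/8.

-19/8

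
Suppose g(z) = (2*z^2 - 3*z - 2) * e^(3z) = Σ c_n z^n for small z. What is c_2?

Distribute the polynomial across the series and collect like powers.
g(0) = -2
g′(0) = -9
g′′(0) = -32
The Taylor polynomial is Σ g^(k)(0)/k! · z^k.

-16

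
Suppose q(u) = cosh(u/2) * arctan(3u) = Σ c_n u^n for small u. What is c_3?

-69/8

Take the Cauchy product of the two expansions.
q(0) = 0
q′(0) = 3
q′′(0) = 0
q′′′(0) = -207/4
So c_3 = q′′′(0)/3! = -69/8.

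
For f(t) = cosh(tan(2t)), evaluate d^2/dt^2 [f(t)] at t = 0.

Compose series: expand the inner function first, then feed it into the outer expansion.
The coefficient of t^2 in the expansion is 2, so f′′(0) = 2! * (2) = 4.

4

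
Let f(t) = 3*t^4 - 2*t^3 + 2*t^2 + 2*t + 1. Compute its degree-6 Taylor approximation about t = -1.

[(t + 1)^0] = 6;  [(t + 1)^1] = -20;  [(t + 1)^2] = 26;  [(t + 1)^3] = -14;  [(t + 1)^4] = 3;  [(t + 1)^5] = 0;  [(t + 1)^6] = 0.

3*(t + 1)^4 - 14*(t + 1)^3 + 26*(t + 1)^2 - 20*(t + 1) + 6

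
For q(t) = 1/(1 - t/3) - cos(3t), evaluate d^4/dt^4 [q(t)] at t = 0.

Combine the two series term by term.
The coefficient of t^4 in the expansion is -2179/648, so q^(4)(0) = 4! * (-2179/648) = -2179/27.

-2179/27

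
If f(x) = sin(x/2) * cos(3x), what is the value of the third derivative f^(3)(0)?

Expand each factor separately, then convolve coefficients.
The coefficient of x^3 in the expansion is -109/48, so f′′′(0) = 3! * (-109/48) = -109/8.

-109/8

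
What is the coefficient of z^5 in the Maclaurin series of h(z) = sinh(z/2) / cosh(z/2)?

Write the quotient as an unknown series and match coefficients against numerator = denominator · series.
[z^0] = 0;  [z^1] = 1/2;  [z^2] = 0;  [z^3] = -1/24;  [z^4] = 0;  [z^5] = 1/240.

1/240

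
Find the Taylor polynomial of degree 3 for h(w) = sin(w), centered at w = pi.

Use the known series and substitute for the argument.
h(pi) = 0
h′(pi) = -1
h′′(pi) = 0
h′′′(pi) = 1

(w - pi)^3/6 - (w - pi)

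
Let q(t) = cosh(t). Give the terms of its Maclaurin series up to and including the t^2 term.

t^2/2 + 1

q(0) = 1
q′(0) = 0
q′′(0) = 1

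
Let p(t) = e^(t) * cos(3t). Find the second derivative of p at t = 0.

Write out both Maclaurin series and multiply, keeping only the needed powers.
From the series, [t^2] p = -4; multiply by 2! = 2 to get -8.

-8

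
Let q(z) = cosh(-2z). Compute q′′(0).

4

Compute the successive derivatives at the expansion point and divide by k!.
The coefficient of z^2 in the expansion is 2, so q′′(0) = 2! * (2) = 4.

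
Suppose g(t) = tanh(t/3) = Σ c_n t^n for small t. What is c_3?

-1/81

g(0) = 0
g′(0) = 1/3
g′′(0) = 0
g′′′(0) = -2/27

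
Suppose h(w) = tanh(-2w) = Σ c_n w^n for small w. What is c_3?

Apply the Taylor formula c_k = f^(k)(a)/k!.
So c_3 = h′′′(0)/3! = 8/3.

8/3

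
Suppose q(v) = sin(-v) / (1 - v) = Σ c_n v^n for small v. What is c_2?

-1

Expand each factor separately, then convolve coefficients.
[v^0] = 0;  [v^1] = -1;  [v^2] = -1.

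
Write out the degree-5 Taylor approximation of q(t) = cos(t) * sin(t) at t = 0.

Expand each factor separately, then convolve coefficients.
[t^0] = 0;  [t^1] = 1;  [t^2] = 0;  [t^3] = -2/3;  [t^4] = 0;  [t^5] = 2/15.

2*t^5/15 - 2*t^3/3 + t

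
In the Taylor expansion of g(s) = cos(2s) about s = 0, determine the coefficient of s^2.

-2

g(0) = 1
g′(0) = 0
g′′(0) = -4
So c_2 = g′′(0)/2! = -2.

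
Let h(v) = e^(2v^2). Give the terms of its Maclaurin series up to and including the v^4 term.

[v^0] = 1;  [v^1] = 0;  [v^2] = 2;  [v^3] = 0;  [v^4] = 2.

2*v^4 + 2*v^2 + 1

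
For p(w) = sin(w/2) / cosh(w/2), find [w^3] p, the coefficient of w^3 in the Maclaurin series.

-1/12

Divide the numerator series by the denominator series (power-series long division).
p(0) = 0
p′(0) = 1/2
p′′(0) = 0
p′′′(0) = -1/2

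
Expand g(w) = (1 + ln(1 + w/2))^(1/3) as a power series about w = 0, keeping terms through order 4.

Substitute the inner expansion into the outer series and collect powers.
g(0) = 1
g′(0) = 1/6
g′′(0) = -5/36
g′′′(0) = 23/108
g^(4)(0) = -155/324
Dividing each by k! gives the coefficients c_0, ..., c_4.

-155*w^4/7776 + 23*w^3/648 - 5*w^2/72 + w/6 + 1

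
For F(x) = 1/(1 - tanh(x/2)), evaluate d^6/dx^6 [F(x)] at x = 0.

1/2

Plug the Maclaurin series of the inner function into that of the outer and collect terms.
From the series, [x^6] F = 1/1440; multiply by 6! = 720 to get 1/2.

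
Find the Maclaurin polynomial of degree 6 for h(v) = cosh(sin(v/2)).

Compose series: expand the inner function first, then feed it into the outer expansion.
h(0) = 1
h′(0) = 0
h′′(0) = 1/4
h′′′(0) = 0
h^(4)(0) = -3/16
h^(5)(0) = 0
h^(6)(0) = -3/64

-v^6/15360 - v^4/128 + v^2/8 + 1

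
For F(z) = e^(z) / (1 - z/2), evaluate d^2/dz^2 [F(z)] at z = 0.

5/2

Take the Cauchy product of the two expansions.
From the series, [z^2] F = 5/4; multiply by 2! = 2 to get 5/2.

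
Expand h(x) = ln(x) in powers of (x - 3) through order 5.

(x - 3)^5/1215 - (x - 3)^4/324 + (x - 3)^3/81 - (x - 3)^2/18 + (x - 3)/3 + ln(3)

[(x - 3)^0] = ln(3);  [(x - 3)^1] = 1/3;  [(x - 3)^2] = -1/18;  [(x - 3)^3] = 1/81;  [(x - 3)^4] = -1/324;  [(x - 3)^5] = 1/1215.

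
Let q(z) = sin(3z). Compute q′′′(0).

The coefficient of z^3 in the expansion is -9/2, so q′′′(0) = 3! * (-9/2) = -27.

-27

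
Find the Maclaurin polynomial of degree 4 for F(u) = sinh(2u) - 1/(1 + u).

-u^4 + 7*u^3/3 - u^2 + 3*u - 1

Add the two expansions coefficient-wise.
F(0) = -1
F′(0) = 3
F′′(0) = -2
F′′′(0) = 14
F^(4)(0) = -24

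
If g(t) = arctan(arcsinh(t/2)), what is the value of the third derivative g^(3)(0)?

Compose series: expand the inner function first, then feed it into the outer expansion.
The coefficient of t^3 in the expansion is -1/16, so g′′′(0) = 3! * (-1/16) = -3/8.

-3/8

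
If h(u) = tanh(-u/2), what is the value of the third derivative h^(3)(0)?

The coefficient of u^3 in the expansion is 1/24, so h′′′(0) = 3! * (1/24) = 1/4.

1/4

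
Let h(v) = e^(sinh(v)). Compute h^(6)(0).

Let u equal the inner series; expand the outer function in u and truncate.
The coefficient of v^6 in the expansion is 37/720, so h^(6)(0) = 6! * (37/720) = 37.

37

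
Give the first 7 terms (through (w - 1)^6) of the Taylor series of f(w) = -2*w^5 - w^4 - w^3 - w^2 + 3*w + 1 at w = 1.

-2*(w - 1)^5 - 11*(w - 1)^4 - 25*(w - 1)^3 - 30*(w - 1)^2 - 16*(w - 1) - 1

Apply the Taylor formula c_k = f^(k)(a)/k!.
f(1) = -1
f′(1) = -16
f′′(1) = -60
f′′′(1) = -150
f^(4)(1) = -264
f^(5)(1) = -240
f^(6)(1) = 0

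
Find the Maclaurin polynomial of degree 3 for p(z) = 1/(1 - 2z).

p(0) = 1
p′(0) = 2
p′′(0) = 8
p′′′(0) = 48

8*z^3 + 4*z^2 + 2*z + 1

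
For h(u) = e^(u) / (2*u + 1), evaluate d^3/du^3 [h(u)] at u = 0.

Expand 1/(denominator) as a geometric series and multiply by the numerator's series.
From the series, [u^3] h = -29/6; multiply by 3! = 6 to get -29.

-29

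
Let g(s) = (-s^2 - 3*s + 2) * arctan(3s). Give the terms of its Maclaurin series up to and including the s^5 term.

Multiply each power in the prefactor through the base expansion.
[s^0] = 0;  [s^1] = 6;  [s^2] = -9;  [s^3] = -21;  [s^4] = 27;  [s^5] = 531/5.

531*s^5/5 + 27*s^4 - 21*s^3 - 9*s^2 + 6*s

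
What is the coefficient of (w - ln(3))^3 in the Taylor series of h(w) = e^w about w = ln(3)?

1/2

Use the known series and substitute for the argument.
h(ln(3)) = 3
h′(ln(3)) = 3
h′′(ln(3)) = 3
h′′′(ln(3)) = 3
The Taylor polynomial is Σ h^(k)(ln(3))/k! · (w - ln(3))^k.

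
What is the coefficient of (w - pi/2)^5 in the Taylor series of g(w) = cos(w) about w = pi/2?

Differentiate repeatedly and evaluate at the center.

-1/120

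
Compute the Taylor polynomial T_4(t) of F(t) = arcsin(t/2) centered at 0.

t^3/48 + t/2

Apply the Taylor formula c_k = f^(k)(a)/k!.
F(0) = 0
F′(0) = 1/2
F′′(0) = 0
F′′′(0) = 1/8
F^(4)(0) = 0
The Taylor polynomial is Σ F^(k)(0)/k! · t^k.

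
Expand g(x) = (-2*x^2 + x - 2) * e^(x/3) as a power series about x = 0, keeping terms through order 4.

-103*x^4/972 - 101*x^3/162 - 16*x^2/9 + x/3 - 2

Multiply each power in the prefactor through the base expansion.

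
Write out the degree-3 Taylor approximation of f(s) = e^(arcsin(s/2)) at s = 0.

s^3/24 + s^2/8 + s/2 + 1

Plug the Maclaurin series of the inner function into that of the outer and collect terms.
f(0) = 1
f′(0) = 1/2
f′′(0) = 1/4
f′′′(0) = 1/4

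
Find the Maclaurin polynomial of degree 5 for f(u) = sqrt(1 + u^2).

Differentiate repeatedly and evaluate at the center.

-u^4/8 + u^2/2 + 1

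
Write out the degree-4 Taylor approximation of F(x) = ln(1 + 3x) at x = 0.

-81*x^4/4 + 9*x^3 - 9*x^2/2 + 3*x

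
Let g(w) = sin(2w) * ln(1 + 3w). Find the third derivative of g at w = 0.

-54

Multiply the two series term by term and collect like powers.
The coefficient of w^3 in the expansion is -9, so g′′′(0) = 3! * (-9) = -54.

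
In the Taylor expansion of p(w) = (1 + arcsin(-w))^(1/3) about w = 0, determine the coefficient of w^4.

-19/243

Compose series: expand the inner function first, then feed it into the outer expansion.
p(0) = 1
p′(0) = -1/3
p′′(0) = -2/9
p′′′(0) = -19/27
p^(4)(0) = -152/81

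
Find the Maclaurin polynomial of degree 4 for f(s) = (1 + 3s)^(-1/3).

Use the known series and substitute for the argument.

35*s^4/3 - 14*s^3/3 + 2*s^2 - s + 1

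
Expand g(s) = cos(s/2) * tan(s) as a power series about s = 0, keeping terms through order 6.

181*s^5/1920 + 5*s^3/24 + s

Multiply the two series term by term and collect like powers.
g(0) = 0
g′(0) = 1
g′′(0) = 0
g′′′(0) = 5/4
g^(4)(0) = 0
g^(5)(0) = 181/16
g^(6)(0) = 0
Then c_k = g^(k)(0)/k! gives each Taylor coefficient.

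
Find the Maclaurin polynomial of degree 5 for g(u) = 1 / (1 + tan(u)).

Write 1/(1+u) = 1 - u + u^2 - u^3 + ... and substitute the series for u.
g(0) = 1
g′(0) = -1
g′′(0) = 2
g′′′(0) = -8
g^(4)(0) = 40
g^(5)(0) = -256

-32*u^5/15 + 5*u^4/3 - 4*u^3/3 + u^2 - u + 1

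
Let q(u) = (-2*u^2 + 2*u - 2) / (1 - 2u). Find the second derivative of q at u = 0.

-12

Shift and add copies of the series according to the polynomial's terms.
From the series, [u^2] q = -6; multiply by 2! = 2 to get -12.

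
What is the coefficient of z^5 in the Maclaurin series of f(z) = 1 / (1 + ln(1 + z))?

Expand as Σ (-1)^k u^k with u equal to the inner function's series.
f(0) = 1
f′(0) = -1
f′′(0) = 3
f′′′(0) = -14
f^(4)(0) = 88
f^(5)(0) = -694
So c_5 = f^(5)(0)/5! = -347/60.

-347/60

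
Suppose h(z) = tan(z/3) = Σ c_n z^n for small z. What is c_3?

1/81

Apply the Taylor formula c_k = f^(k)(a)/k!.
h(0) = 0
h′(0) = 1/3
h′′(0) = 0
h′′′(0) = 2/27
So c_3 = h′′′(0)/3! = 1/81.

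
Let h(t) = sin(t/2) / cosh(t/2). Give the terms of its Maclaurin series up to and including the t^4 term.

Divide the numerator series by the denominator series (power-series long division).
h(0) = 0
h′(0) = 1/2
h′′(0) = 0
h′′′(0) = -1/2
h^(4)(0) = 0
The Taylor polynomial is Σ h^(k)(0)/k! · t^k.

-t^3/12 + t/2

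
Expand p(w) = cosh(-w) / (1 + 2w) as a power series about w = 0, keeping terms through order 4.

433*w^4/24 - 9*w^3 + 9*w^2/2 - 2*w + 1

Expand each factor separately, then convolve coefficients.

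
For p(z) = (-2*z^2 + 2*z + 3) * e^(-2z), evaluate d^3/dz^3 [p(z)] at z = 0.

Distribute the polynomial across the series and collect like powers.
The coefficient of z^3 in the expansion is 4, so p′′′(0) = 3! * (4) = 24.

24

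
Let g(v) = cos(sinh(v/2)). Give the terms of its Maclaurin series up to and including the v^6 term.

v^6/15360 - v^4/128 - v^2/8 + 1

Substitute the inner expansion into the outer series and collect powers.
[v^0] = 1;  [v^1] = 0;  [v^2] = -1/8;  [v^3] = 0;  [v^4] = -1/128;  [v^5] = 0;  [v^6] = 1/15360.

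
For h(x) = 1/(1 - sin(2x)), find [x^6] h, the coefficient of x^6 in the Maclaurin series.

1088/45

Let u equal the inner series; expand the outer function in u and truncate.
[x^0] = 1;  [x^1] = 2;  [x^2] = 4;  [x^3] = 20/3;  [x^4] = 32/3;  [x^5] = 244/15;  [x^6] = 1088/45.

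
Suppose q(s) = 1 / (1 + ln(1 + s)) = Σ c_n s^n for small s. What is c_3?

-7/3

Expand as Σ (-1)^k u^k with u equal to the inner function's series.
q(0) = 1
q′(0) = -1
q′′(0) = 3
q′′′(0) = -14
So c_3 = q′′′(0)/3! = -7/3.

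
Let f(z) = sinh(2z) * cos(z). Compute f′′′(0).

Multiply the two series term by term and collect like powers.
From the series, [z^3] f = 1/3; multiply by 3! = 6 to get 2.

2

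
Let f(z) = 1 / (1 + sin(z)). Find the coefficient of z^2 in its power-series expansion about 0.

1

Expand as Σ (-1)^k u^k with u equal to the inner function's series.
f(0) = 1
f′(0) = -1
f′′(0) = 2
So c_2 = f′′(0)/2! = 1.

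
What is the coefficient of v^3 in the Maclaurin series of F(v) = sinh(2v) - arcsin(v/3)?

215/162

Expand each term separately and add.
F(0) = 0
F′(0) = 5/3
F′′(0) = 0
F′′′(0) = 215/27
The Taylor polynomial is Σ F^(k)(0)/k! · v^k.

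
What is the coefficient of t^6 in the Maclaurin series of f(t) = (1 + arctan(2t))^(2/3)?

-67712/32805

Substitute the inner expansion into the outer series and collect powers.
f(0) = 1
f′(0) = 4/3
f′′(0) = -8/9
f′′′(0) = -224/27
f^(4)(0) = 1408/81
f^(5)(0) = 96256/243
f^(6)(0) = -1083392/729
So c_6 = f^(6)(0)/6! = -67712/32805.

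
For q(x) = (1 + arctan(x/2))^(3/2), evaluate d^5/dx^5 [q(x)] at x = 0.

1347/1024

Let u equal the inner series; expand the outer function in u and truncate.
The coefficient of x^5 in the expansion is 449/40960, so q^(5)(0) = 5! * (449/40960) = 1347/1024.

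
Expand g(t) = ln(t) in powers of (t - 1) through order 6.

-(t - 1)^6/6 + (t - 1)^5/5 - (t - 1)^4/4 + (t - 1)^3/3 - (t - 1)^2/2 + (t - 1)

[(t - 1)^0] = 0;  [(t - 1)^1] = 1;  [(t - 1)^2] = -1/2;  [(t - 1)^3] = 1/3;  [(t - 1)^4] = -1/4;  [(t - 1)^5] = 1/5;  [(t - 1)^6] = -1/6.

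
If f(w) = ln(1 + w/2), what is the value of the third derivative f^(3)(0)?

The coefficient of w^3 in the expansion is 1/24, so f′′′(0) = 3! * (1/24) = 1/4.

1/4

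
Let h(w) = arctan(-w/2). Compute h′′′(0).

1/4

The coefficient of w^3 in the expansion is 1/24, so h′′′(0) = 3! * (1/24) = 1/4.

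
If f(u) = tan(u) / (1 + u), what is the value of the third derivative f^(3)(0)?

8

Multiply the two series term by term and collect like powers.
From the series, [u^3] f = 4/3; multiply by 3! = 6 to get 8.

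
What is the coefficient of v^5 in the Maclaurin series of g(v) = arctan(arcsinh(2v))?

Let u equal the inner series; expand the outer function in u and truncate.
g(0) = 0
g′(0) = 2
g′′(0) = 0
g′′′(0) = -24
g^(4)(0) = 0
g^(5)(0) = 1696
So c_5 = g^(5)(0)/5! = 212/15.

212/15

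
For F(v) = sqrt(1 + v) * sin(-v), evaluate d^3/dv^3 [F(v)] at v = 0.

7/4

Multiply the two series term by term and collect like powers.
The coefficient of v^3 in the expansion is 7/24, so F′′′(0) = 3! * (7/24) = 7/4.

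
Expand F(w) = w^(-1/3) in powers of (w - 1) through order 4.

35*(w - 1)^4/243 - 14*(w - 1)^3/81 + 2*(w - 1)^2/9 - (w - 1)/3 + 1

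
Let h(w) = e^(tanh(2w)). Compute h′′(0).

4

Substitute the inner expansion into the outer series and collect powers.
The coefficient of w^2 in the expansion is 2, so h′′(0) = 2! * (2) = 4.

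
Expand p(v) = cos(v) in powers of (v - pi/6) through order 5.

-(v - pi/6)^5/240 + sqrt(3)*(v - pi/6)^4/48 + (v - pi/6)^3/12 - sqrt(3)*(v - pi/6)^2/4 - (v - pi/6)/2 + sqrt(3)/2

Compute the successive derivatives at the expansion point and divide by k!.
p(pi/6) = sqrt(3)/2
p′(pi/6) = -1/2
p′′(pi/6) = -sqrt(3)/2
p′′′(pi/6) = 1/2
p^(4)(pi/6) = sqrt(3)/2
p^(5)(pi/6) = -1/2
The Taylor polynomial is Σ p^(k)(pi/6)/k! · (v - pi/6)^k.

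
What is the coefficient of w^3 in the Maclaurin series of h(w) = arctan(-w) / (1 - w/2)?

Multiply the two series term by term and collect like powers.
So c_3 = h′′′(0)/3! = 1/12.

1/12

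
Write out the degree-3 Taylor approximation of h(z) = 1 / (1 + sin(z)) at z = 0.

-5*z^3/6 + z^2 - z + 1

Write 1/(1+u) = 1 - u + u^2 - u^3 + ... and substitute the series for u.
h(0) = 1
h′(0) = -1
h′′(0) = 2
h′′′(0) = -5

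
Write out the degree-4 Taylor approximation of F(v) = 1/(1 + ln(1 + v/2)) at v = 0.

11*v^4/48 - 7*v^3/24 + 3*v^2/8 - v/2 + 1

Let u equal the inner series; expand the outer function in u and truncate.
F(0) = 1
F′(0) = -1/2
F′′(0) = 3/4
F′′′(0) = -7/4
F^(4)(0) = 11/2
Dividing each by k! gives the coefficients c_0, ..., c_4.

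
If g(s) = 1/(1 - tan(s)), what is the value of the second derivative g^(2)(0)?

Plug the Maclaurin series of the inner function into that of the outer and collect terms.
From the series, [s^2] g = 1; multiply by 2! = 2 to get 2.

2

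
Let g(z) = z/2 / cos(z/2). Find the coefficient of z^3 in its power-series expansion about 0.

1/16

Write the quotient as an unknown series and match coefficients against numerator = denominator · series.
g(0) = 0
g′(0) = 1/2
g′′(0) = 0
g′′′(0) = 3/8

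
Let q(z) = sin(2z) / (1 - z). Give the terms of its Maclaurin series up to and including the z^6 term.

Expand 1/(denominator) as a geometric series and multiply by the numerator's series.
q(0) = 0
q′(0) = 2
q′′(0) = 4
q′′′(0) = 4
q^(4)(0) = 16
q^(5)(0) = 112
q^(6)(0) = 672
Then c_k = q^(k)(0)/k! gives each Taylor coefficient.

14*z^6/15 + 14*z^5/15 + 2*z^4/3 + 2*z^3/3 + 2*z^2 + 2*z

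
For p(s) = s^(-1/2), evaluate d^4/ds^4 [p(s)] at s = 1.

From the series, [(s - 1)^4] p = 35/128; multiply by 4! = 24 to get 105/16.

105/16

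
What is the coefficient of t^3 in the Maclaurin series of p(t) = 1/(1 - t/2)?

1/8

Use the known series and substitute for the argument.
p(0) = 1
p′(0) = 1/2
p′′(0) = 1/2
p′′′(0) = 3/4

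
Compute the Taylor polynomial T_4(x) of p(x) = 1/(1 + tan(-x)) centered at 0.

5*x^4/3 + 4*x^3/3 + x^2 + x + 1

Plug the Maclaurin series of the inner function into that of the outer and collect terms.
[x^0] = 1;  [x^1] = 1;  [x^2] = 1;  [x^3] = 4/3;  [x^4] = 5/3.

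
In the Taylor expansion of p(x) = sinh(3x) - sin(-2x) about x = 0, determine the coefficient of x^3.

Add the two expansions coefficient-wise.

19/6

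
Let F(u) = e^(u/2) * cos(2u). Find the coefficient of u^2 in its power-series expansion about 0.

-15/8

Multiply the two series term by term and collect like powers.
F(0) = 1
F′(0) = 1/2
F′′(0) = -15/4
Dividing each by k! gives the coefficients c_0, ..., c_2.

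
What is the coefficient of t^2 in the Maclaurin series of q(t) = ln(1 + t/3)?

[t^0] = 0;  [t^1] = 1/3;  [t^2] = -1/18.

-1/18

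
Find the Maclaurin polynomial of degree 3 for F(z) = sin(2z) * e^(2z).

Write out both Maclaurin series and multiply, keeping only the needed powers.
[z^0] = 0;  [z^1] = 2;  [z^2] = 4;  [z^3] = 8/3.

8*z^3/3 + 4*z^2 + 2*z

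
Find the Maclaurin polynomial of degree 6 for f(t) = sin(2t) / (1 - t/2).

7*t^6/240 + 7*t^5/120 - 5*t^4/12 - 5*t^3/6 + t^2 + 2*t

Take the Cauchy product of the two expansions.
f(0) = 0
f′(0) = 2
f′′(0) = 2
f′′′(0) = -5
f^(4)(0) = -10
f^(5)(0) = 7
f^(6)(0) = 21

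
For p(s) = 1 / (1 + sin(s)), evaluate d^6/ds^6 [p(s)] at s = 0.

272

Expand as Σ (-1)^k u^k with u equal to the inner function's series.
The coefficient of s^6 in the expansion is 17/45, so p^(6)(0) = 6! * (17/45) = 272.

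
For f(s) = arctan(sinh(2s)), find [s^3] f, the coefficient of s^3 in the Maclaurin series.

-4/3

Compose series: expand the inner function first, then feed it into the outer expansion.
f(0) = 0
f′(0) = 2
f′′(0) = 0
f′′′(0) = -8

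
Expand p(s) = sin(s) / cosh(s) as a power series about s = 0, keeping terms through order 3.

-2*s^3/3 + s

Invert the denominator's series and multiply.
p(0) = 0
p′(0) = 1
p′′(0) = 0
p′′′(0) = -4
Then c_k = p^(k)(0)/k! gives each Taylor coefficient.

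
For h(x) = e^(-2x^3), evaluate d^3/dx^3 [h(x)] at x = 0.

The coefficient of x^3 in the expansion is -2, so h′′′(0) = 3! * (-2) = -12.

-12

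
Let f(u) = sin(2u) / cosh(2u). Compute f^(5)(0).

Write the quotient as an unknown series and match coefficients against numerator = denominator · series.
The coefficient of u^5 in the expansion is 48/5, so f^(5)(0) = 5! * (48/5) = 1152.

1152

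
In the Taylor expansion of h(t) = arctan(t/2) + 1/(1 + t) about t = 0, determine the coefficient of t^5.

-159/160

Combine the two series term by term.
h(0) = 1
h′(0) = -1/2
h′′(0) = 2
h′′′(0) = -25/4
h^(4)(0) = 24
h^(5)(0) = -477/4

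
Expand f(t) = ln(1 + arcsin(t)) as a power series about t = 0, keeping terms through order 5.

53*t^5/120 - 5*t^4/12 + t^3/2 - t^2/2 + t

Compose series: expand the inner function first, then feed it into the outer expansion.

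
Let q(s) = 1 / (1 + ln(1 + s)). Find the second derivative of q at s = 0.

Write 1/(1+u) = 1 - u + u^2 - u^3 + ... and substitute the series for u.
From the series, [s^2] q = 3/2; multiply by 2! = 2 to get 3.

3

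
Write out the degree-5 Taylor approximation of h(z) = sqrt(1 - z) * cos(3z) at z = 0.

-367*z^5/256 + 499*z^4/128 + 35*z^3/16 - 37*z^2/8 - z/2 + 1

Take the Cauchy product of the two expansions.
h(0) = 1
h′(0) = -1/2
h′′(0) = -37/4
h′′′(0) = 105/8
h^(4)(0) = 1497/16
h^(5)(0) = -5505/32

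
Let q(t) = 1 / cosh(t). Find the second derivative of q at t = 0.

Write the quotient as an unknown series and match coefficients against numerator = denominator · series.
The coefficient of t^2 in the expansion is -1/2, so q′′(0) = 2! * (-1/2) = -1.

-1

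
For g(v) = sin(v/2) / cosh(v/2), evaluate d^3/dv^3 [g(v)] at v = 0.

-1/2

Invert the denominator's series and multiply.
From the series, [v^3] g = -1/12; multiply by 3! = 6 to get -1/2.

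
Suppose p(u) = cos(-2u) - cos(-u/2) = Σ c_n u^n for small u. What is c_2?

-15/8

Add the two expansions coefficient-wise.
p(0) = 0
p′(0) = 0
p′′(0) = -15/4
So c_2 = p′′(0)/2! = -15/8.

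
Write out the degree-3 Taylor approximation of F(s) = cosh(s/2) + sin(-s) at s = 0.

s^3/6 + s^2/8 - s + 1

Add the two expansions coefficient-wise.
[s^0] = 1;  [s^1] = -1;  [s^2] = 1/8;  [s^3] = 1/6.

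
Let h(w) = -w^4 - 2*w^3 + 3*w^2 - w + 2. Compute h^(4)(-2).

Differentiate repeatedly and evaluate at the center.
The coefficient of (w + 2)^4 in the expansion is -1, so h^(4)(-2) = 4! * (-1) = -24.

-24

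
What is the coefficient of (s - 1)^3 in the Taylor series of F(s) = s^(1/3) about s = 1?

5/81

F(1) = 1
F′(1) = 1/3
F′′(1) = -2/9
F′′′(1) = 10/27
So c_3 = F′′′(1)/3! = 5/81.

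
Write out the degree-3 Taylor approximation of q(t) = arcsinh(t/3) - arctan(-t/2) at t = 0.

-31*t^3/648 + 5*t/6

Add the two expansions coefficient-wise.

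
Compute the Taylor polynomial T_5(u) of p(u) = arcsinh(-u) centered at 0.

Use the known series and substitute for the argument.
p(0) = 0
p′(0) = -1
p′′(0) = 0
p′′′(0) = 1
p^(4)(0) = 0
p^(5)(0) = -9

-3*u^5/40 + u^3/6 - u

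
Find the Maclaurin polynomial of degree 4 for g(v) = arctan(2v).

-8*v^3/3 + 2*v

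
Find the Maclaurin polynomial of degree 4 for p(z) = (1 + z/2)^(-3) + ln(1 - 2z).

-49*z^4/16 - 47*z^3/12 - z^2/2 - 7*z/2 + 1

Combine the two series term by term.
[z^0] = 1;  [z^1] = -7/2;  [z^2] = -1/2;  [z^3] = -47/12;  [z^4] = -49/16.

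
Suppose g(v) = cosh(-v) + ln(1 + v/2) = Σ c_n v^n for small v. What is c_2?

Combine the two series term by term.

3/8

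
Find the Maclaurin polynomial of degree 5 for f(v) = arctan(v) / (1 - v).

13*v^5/15 + 2*v^4/3 + 2*v^3/3 + v^2 + v

Expand 1/(denominator) as a geometric series and multiply by the numerator's series.
[v^0] = 0;  [v^1] = 1;  [v^2] = 1;  [v^3] = 2/3;  [v^4] = 2/3;  [v^5] = 13/15.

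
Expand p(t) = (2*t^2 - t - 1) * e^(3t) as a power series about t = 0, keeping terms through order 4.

9*t^4/8 - 3*t^3 - 11*t^2/2 - 4*t - 1

Multiply each power in the prefactor through the base expansion.
[t^0] = -1;  [t^1] = -4;  [t^2] = -11/2;  [t^3] = -3;  [t^4] = 9/8.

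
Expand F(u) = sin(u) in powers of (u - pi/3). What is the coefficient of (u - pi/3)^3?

F(pi/3) = sqrt(3)/2
F′(pi/3) = 1/2
F′′(pi/3) = -sqrt(3)/2
F′′′(pi/3) = -1/2

-1/12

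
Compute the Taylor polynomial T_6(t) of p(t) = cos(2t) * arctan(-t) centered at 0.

Write out both Maclaurin series and multiply, keeping only the needed powers.
p(0) = 0
p′(0) = -1
p′′(0) = 0
p′′′(0) = 14
p^(4)(0) = 0
p^(5)(0) = -184
p^(6)(0) = 0
Dividing each by k! gives the coefficients c_0, ..., c_6.

-23*t^5/15 + 7*t^3/3 - t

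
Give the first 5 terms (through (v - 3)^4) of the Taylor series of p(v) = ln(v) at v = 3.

-(v - 3)^4/324 + (v - 3)^3/81 - (v - 3)^2/18 + (v - 3)/3 + ln(3)

p(3) = ln(3)
p′(3) = 1/3
p′′(3) = -1/9
p′′′(3) = 2/27
p^(4)(3) = -2/27
Then c_k = p^(k)(3)/k! gives each Taylor coefficient.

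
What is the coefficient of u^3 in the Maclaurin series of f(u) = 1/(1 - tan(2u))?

32/3

Plug the Maclaurin series of the inner function into that of the outer and collect terms.
f(0) = 1
f′(0) = 2
f′′(0) = 8
f′′′(0) = 64
So c_3 = f′′′(0)/3! = 32/3.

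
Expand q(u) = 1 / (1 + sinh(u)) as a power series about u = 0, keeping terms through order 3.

Use the geometric series for the reciprocal, then substitute.

-7*u^3/6 + u^2 - u + 1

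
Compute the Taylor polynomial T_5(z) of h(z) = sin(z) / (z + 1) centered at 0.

101*z^5/120 - 5*z^4/6 + 5*z^3/6 - z^2 + z

Use 1/(1 - r) = Σ r^k on the denominator, then take the Cauchy product.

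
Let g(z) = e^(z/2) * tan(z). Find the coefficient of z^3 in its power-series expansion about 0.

Multiply the two series term by term and collect like powers.
g(0) = 0
g′(0) = 1
g′′(0) = 1
g′′′(0) = 11/4
Then c_k = g^(k)(0)/k! gives each Taylor coefficient.

11/24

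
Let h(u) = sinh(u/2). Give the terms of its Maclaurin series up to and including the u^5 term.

u^5/3840 + u^3/48 + u/2

Compute the successive derivatives at the expansion point and divide by k!.
[u^0] = 0;  [u^1] = 1/2;  [u^2] = 0;  [u^3] = 1/48;  [u^4] = 0;  [u^5] = 1/3840.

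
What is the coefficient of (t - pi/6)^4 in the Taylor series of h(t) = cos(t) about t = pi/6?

Differentiate repeatedly and evaluate at the center.
h(pi/6) = sqrt(3)/2
h′(pi/6) = -1/2
h′′(pi/6) = -sqrt(3)/2
h′′′(pi/6) = 1/2
h^(4)(pi/6) = sqrt(3)/2

sqrt(3)/48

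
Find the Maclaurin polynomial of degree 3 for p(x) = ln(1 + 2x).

8*x^3/3 - 2*x^2 + 2*x

p(0) = 0
p′(0) = 2
p′′(0) = -4
p′′′(0) = 16
The Taylor polynomial is Σ p^(k)(0)/k! · x^k.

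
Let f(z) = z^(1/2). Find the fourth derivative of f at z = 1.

-15/16

From the series, [(z - 1)^4] f = -5/128; multiply by 4! = 24 to get -15/16.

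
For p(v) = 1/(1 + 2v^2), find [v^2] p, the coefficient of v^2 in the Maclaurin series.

-2

Apply the Taylor formula c_k = f^(k)(a)/k!.
[v^0] = 1;  [v^1] = 0;  [v^2] = -2.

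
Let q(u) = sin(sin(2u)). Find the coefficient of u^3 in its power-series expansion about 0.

Compose series: expand the inner function first, then feed it into the outer expansion.
q(0) = 0
q′(0) = 2
q′′(0) = 0
q′′′(0) = -16
Then c_k = q^(k)(0)/k! gives each Taylor coefficient.

-8/3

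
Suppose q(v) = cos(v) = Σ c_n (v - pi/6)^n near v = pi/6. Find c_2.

[(v - pi/6)^0] = sqrt(3)/2;  [(v - pi/6)^1] = -1/2;  [(v - pi/6)^2] = -sqrt(3)/4.

-sqrt(3)/4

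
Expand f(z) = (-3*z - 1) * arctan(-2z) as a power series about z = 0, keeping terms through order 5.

Distribute the polynomial across the series and collect like powers.
[z^0] = 0;  [z^1] = 2;  [z^2] = 6;  [z^3] = -8/3;  [z^4] = -8;  [z^5] = 32/5.

32*z^5/5 - 8*z^4 - 8*z^3/3 + 6*z^2 + 2*z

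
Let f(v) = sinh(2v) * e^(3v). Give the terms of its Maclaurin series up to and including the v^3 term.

31*v^3/3 + 6*v^2 + 2*v

Take the Cauchy product of the two expansions.
f(0) = 0
f′(0) = 2
f′′(0) = 12
f′′′(0) = 62
Dividing each by k! gives the coefficients c_0, ..., c_3.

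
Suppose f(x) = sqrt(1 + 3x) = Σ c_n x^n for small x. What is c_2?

-9/8

f(0) = 1
f′(0) = 3/2
f′′(0) = -9/4
Dividing each by k! gives the coefficients c_0, ..., c_2.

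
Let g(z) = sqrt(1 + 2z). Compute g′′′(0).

3

The coefficient of z^3 in the expansion is 1/2, so g′′′(0) = 3! * (1/2) = 3.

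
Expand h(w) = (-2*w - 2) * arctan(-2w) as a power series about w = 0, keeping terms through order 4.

Shift and add copies of the series according to the polynomial's terms.

-16*w^4/3 - 16*w^3/3 + 4*w^2 + 4*w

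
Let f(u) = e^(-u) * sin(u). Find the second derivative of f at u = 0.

-2

Take the Cauchy product of the two expansions.
From the series, [u^2] f = -1; multiply by 2! = 2 to get -2.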